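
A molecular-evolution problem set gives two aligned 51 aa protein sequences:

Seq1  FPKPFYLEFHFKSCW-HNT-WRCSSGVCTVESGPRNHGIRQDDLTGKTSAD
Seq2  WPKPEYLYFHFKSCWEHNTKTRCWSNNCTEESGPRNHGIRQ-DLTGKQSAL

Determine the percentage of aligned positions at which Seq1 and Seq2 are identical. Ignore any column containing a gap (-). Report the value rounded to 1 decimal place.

79.2%

Excluding the 3 gap columns leaves 48 comparable sites.
Mismatches occur at site 1 (F↔W), site 5 (F↔E), site 8 (E↔Y), site 21 (W↔T), site 24 (S↔W), site 26 (G↔N), site 27 (V↔N), site 30 (V↔E), site 48 (T↔Q), site 51 (D↔L).
38 of the 48 comparable sites match, so the percent identity is 38/48 × 100 = 79.2%.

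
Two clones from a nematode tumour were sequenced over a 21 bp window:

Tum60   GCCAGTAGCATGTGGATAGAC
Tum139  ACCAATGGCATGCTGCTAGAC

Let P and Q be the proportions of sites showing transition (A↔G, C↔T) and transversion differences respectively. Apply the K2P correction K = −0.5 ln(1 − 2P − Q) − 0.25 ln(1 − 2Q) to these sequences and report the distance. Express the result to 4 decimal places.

0.3761

Mismatches occur at site 1 (G/A, transition), site 5 (G/A, transition), site 7 (A/G, transition), site 13 (T/C, transition), site 14 (G/T, transversion), site 16 (A/C, transversion).
Of the 6 differences, 4 transitions and 2 transversions over 21 sites: P = 4/21 = 0.190476, Q = 2/21 = 0.095238.
d = −0.5·ln(0.523810) − 0.25·ln(0.809524) = −0.5·(-0.646626) − 0.25·(-0.211309) = 0.3761.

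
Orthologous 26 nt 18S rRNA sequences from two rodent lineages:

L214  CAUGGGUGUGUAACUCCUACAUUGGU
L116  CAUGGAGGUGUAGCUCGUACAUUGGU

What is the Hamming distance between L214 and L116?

The sequences differ at positions 6 (G/A), 7 (U/G), 13 (A/G), 17 (C/G).
That gives 4 mismatches out of 26 aligned sites, so the Hamming distance is 4.

4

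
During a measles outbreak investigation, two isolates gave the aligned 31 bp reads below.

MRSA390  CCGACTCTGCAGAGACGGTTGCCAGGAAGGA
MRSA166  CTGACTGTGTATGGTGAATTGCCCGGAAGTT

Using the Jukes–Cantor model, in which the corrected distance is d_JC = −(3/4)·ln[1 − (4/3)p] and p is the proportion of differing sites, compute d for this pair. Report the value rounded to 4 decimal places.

0.5445

Mismatches occur at site 2 (C→T), site 7 (C→G), site 10 (C→T), site 12 (G→T), site 13 (A→G), site 15 (A→T), site 16 (C→G), site 17 (G→A), site 18 (G→A), site 24 (A→C), site 30 (G→T), site 31 (A→T).
p = 12/31 = 0.387097.
d = −0.75 · ln(1 − (4/3)·0.387097) = −0.75 · ln(0.483871) = −0.75 · (-0.725937) = 0.5445.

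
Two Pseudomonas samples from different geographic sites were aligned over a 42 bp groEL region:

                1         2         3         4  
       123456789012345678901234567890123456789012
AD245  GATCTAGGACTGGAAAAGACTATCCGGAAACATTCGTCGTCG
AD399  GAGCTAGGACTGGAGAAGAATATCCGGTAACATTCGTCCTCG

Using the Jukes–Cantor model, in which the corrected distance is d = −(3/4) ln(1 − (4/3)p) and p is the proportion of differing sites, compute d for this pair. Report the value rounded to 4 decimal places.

The sequences differ at positions 3 (T/G), 15 (A/G), 20 (C/A), 28 (A/T), 39 (G/C).
p = 5/42 = 0.119048.
d = −0.75 · ln(1 − (4/3)·0.119048) = −0.75 · ln(0.841269) = −0.75 · (-0.172844) = 0.1296.

0.1296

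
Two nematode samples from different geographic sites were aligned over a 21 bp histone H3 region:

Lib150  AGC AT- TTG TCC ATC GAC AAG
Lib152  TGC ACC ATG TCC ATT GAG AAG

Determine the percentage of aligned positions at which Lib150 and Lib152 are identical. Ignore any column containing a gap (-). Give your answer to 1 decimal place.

75.0%

Excluding the 1 gap column leaves 20 comparable sites.
Mismatches occur at site 1 (A/T), site 5 (T/C), site 7 (T/A), site 15 (C/T), site 18 (C/G).
15 of the 20 comparable sites match, so the percent identity is 15/20 × 100 = 75.0%.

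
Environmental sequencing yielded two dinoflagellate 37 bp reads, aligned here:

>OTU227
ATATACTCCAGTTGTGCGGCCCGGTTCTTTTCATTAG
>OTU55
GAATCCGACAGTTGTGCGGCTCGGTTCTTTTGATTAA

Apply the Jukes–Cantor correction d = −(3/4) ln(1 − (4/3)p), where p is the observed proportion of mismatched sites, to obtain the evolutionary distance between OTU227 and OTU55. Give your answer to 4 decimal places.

Mismatches occur at site 1 (A→G), site 2 (T→A), site 5 (A→C), site 7 (T→G), site 8 (C→A), site 21 (C→T), site 32 (C→G), site 37 (G→A).
p = 8/37 = 0.216216.
d = −0.75 · ln(1 − (4/3)·0.216216) = −0.75 · ln(0.711712) = −0.75 · (-0.340082) = 0.2551.

0.2551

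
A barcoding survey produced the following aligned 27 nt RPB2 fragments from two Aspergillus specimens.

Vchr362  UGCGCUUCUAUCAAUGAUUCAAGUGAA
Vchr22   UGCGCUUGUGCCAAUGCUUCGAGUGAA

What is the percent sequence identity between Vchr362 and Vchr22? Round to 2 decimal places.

The sequences differ at positions 8 (C/G), 10 (A/G), 11 (U/C), 17 (A/C), 21 (A/G).
22 of the 27 sites match, so the percent identity is 22/27 × 100 = 81.48%.

81.48%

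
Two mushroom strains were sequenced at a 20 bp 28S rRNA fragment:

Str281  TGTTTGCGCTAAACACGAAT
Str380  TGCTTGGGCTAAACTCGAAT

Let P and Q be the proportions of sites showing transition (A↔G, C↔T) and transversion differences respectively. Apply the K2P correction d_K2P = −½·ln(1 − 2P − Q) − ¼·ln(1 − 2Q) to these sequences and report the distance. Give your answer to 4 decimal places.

Differing sites — 3:T/C (Ti); 7:C/G (Tv); 15:A/T (Tv).
Of the 3 differences, 1 transition and 2 transversions over 20 sites: P = 1/20 = 0.050000, Q = 2/20 = 0.100000.
d = −0.5·ln(0.800000) − 0.25·ln(0.800000) = −0.5·(-0.223144) − 0.25·(-0.223144) = 0.1674.

0.1674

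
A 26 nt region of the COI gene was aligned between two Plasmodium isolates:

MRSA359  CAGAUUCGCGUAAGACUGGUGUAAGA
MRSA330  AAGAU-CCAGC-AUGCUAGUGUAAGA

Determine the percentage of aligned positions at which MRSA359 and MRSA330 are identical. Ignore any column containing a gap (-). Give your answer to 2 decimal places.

Excluding the 2 gap columns leaves 24 comparable sites.
The sequences differ at positions 1 (C/A), 8 (G/C), 9 (C/A), 11 (U/C), 14 (G/U), 15 (A/G), 18 (G/A).
17 of the 24 comparable sites match, so the percent identity is 17/24 × 100 = 70.83%.

70.83%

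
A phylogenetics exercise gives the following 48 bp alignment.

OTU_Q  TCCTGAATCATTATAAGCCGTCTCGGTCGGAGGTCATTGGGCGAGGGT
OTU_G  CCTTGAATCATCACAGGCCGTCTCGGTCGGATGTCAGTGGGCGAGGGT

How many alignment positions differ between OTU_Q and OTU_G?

The sequences differ at positions 1 (T/C), 3 (C/T), 12 (T/C), 14 (T/C), 16 (A/G), 32 (G/T), 37 (T/G).
That gives 7 mismatches out of 48 aligned sites, so the Hamming distance is 7.

7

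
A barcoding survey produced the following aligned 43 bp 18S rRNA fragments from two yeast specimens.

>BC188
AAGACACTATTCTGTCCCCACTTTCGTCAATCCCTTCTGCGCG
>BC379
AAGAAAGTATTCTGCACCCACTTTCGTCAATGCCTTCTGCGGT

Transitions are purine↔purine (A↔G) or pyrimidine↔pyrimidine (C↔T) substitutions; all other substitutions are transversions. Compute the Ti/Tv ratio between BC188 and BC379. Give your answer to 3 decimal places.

0.167

The sequences differ at positions 5 (C/A, transversion), 7 (C/G, transversion), 15 (T/C, transition), 16 (C/A, transversion), 32 (C/G, transversion), 42 (C/G, transversion), 43 (G/T, transversion).
Of the 7 differences, 1 transition and 6 transversions, so Ti/Tv = 1/6 = 0.167.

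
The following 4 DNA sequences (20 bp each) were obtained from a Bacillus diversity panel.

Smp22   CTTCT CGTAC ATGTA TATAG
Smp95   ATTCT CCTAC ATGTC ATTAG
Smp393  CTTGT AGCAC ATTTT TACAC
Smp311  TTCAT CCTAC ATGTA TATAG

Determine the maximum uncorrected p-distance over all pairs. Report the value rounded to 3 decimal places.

Pairwise Hamming distances:
  Smp22 vs Smp95: 5
  Smp22 vs Smp393: 7
  Smp22 vs Smp311: 4
  Smp95 vs Smp393: 11
  Smp95 vs Smp311: 6
  Smp393 vs Smp311: 10
The largest is 11 mismatches, between Smp95 and Smp393; p = 11/20 = 0.550.

0.550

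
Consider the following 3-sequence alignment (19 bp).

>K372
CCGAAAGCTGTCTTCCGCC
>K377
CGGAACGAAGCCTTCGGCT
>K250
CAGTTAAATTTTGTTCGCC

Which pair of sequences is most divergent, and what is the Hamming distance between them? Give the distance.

Pairwise Hamming distances:
  K372 vs K377: 7
  K372 vs K250: 9
  K377 vs K250: 13
The largest is 13, between K377 and K250.

13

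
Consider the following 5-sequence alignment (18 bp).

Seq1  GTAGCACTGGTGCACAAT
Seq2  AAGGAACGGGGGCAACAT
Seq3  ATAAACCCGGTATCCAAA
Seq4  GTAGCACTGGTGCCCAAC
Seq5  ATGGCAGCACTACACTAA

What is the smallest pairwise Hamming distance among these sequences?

2

Pairwise Hamming distances:
  Seq1 vs Seq2: 8
  Seq1 vs Seq3: 9
  Seq1 vs Seq4: 2
  Seq1 vs Seq5: 9
  Seq2 vs Seq3: 12
  Seq2 vs Seq4: 10
  Seq2 vs Seq5: 11
  Seq3 vs Seq4: 8
  Seq3 vs Seq5: 10
  Seq4 vs Seq5: 10
The smallest is 2, between Seq1 and Seq4.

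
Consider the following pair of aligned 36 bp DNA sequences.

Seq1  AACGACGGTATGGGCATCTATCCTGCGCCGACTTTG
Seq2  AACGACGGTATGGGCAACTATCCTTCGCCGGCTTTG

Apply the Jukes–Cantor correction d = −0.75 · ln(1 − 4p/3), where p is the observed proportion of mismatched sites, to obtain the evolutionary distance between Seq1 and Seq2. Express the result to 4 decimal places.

Differing sites — 17:T/A; 25:G/T; 31:A/G.
p = 3/36 = 0.083333.
d = −0.75 · ln(1 − (4/3)·0.083333) = −0.75 · ln(0.888889) = −0.75 · (-0.117783) = 0.0883.

0.0883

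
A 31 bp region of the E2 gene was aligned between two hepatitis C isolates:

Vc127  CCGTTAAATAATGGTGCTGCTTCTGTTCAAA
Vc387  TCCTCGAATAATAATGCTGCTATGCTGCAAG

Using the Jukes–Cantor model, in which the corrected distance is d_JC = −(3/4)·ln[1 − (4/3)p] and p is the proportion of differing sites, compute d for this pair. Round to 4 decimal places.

0.5445

The sequences differ at positions 1 (C/T), 3 (G/C), 5 (T/C), 6 (A/G), 13 (G/A), 14 (G/A), 22 (T/A), 23 (C/T), 24 (T/G), 25 (G/C), 27 (T/G), 31 (A/G).
p = 12/31 = 0.387097.
d = −0.75 · ln(1 − (4/3)·0.387097) = −0.75 · ln(0.483871) = −0.75 · (-0.725937) = 0.5445.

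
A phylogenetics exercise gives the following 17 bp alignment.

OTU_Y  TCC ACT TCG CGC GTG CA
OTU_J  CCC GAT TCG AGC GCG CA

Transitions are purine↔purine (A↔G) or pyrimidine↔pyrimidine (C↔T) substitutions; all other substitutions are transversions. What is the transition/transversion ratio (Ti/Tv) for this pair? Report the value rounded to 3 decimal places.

Mismatches occur at site 1 (T/C, transition), site 4 (A/G, transition), site 5 (C/A, transversion), site 10 (C/A, transversion), site 14 (T/C, transition).
Of the 5 differences, 3 transitions and 2 transversions, so Ti/Tv = 3/2 = 1.500.

1.500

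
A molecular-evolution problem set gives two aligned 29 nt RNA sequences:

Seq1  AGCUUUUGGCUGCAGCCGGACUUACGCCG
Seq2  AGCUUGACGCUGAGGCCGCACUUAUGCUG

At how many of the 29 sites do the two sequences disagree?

Mismatches occur at site 6 (U↔G), site 7 (U↔A), site 8 (G↔C), site 13 (C↔A), site 14 (A↔G), site 19 (G↔C), site 25 (C↔U), site 28 (C↔U).
That gives 8 mismatches out of 29 aligned sites, so the Hamming distance is 8.

8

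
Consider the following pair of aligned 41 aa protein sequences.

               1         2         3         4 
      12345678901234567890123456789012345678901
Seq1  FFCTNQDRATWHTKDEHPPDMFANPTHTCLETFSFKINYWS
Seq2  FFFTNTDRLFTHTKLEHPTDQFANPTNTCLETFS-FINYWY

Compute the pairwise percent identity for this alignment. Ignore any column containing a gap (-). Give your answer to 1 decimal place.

Excluding the 1 gap column leaves 40 comparable sites.
Differing sites — 3:C/F; 6:Q/T; 9:A/L; 10:T/F; 11:W/T; 15:D/L; 19:P/T; 21:M/Q; 27:H/N; 36:K/F; 41:S/Y.
29 of the 40 comparable sites match, so the percent identity is 29/40 × 100 = 72.5%.

72.5%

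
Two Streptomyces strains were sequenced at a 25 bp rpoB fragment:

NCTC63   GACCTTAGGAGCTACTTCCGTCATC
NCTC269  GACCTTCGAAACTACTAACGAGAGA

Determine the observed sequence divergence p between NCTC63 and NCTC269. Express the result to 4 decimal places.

0.3600

Differing sites — 7:A/C; 9:G/A; 11:G/A; 17:T/A; 18:C/A; 21:T/A; 22:C/G; 24:T/G; 25:C/A.
There are 9 differences over 25 sites, so p = 9/25 = 0.3600.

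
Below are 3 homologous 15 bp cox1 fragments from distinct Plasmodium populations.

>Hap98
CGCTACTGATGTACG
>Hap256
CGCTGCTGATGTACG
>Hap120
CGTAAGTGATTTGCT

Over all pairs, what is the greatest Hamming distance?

7

Pairwise Hamming distances:
  Hap98 vs Hap256: 1
  Hap98 vs Hap120: 6
  Hap256 vs Hap120: 7
The largest is 7, between Hap256 and Hap120.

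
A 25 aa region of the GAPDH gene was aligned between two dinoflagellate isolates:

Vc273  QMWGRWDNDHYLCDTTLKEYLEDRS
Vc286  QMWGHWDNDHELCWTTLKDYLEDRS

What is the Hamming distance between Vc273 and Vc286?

4

Differing sites — 5:R/H; 11:Y/E; 14:D/W; 19:E/D.
That gives 4 mismatches out of 25 aligned sites, so the Hamming distance is 4.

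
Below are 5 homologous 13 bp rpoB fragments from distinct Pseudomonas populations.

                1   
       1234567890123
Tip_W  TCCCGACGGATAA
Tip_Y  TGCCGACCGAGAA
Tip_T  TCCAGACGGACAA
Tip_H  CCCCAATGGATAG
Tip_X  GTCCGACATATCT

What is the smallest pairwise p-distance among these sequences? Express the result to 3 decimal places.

0.154

Pairwise Hamming distances:
  Tip_W vs Tip_Y: 3
  Tip_W vs Tip_T: 2
  Tip_W vs Tip_H: 4
  Tip_W vs Tip_X: 6
  Tip_Y vs Tip_T: 4
  Tip_Y vs Tip_H: 7
  Tip_Y vs Tip_X: 7
  Tip_T vs Tip_H: 6
  Tip_T vs Tip_X: 8
  Tip_H vs Tip_X: 8
The smallest is 2 mismatches, between Tip_W and Tip_T; p = 2/13 = 0.154.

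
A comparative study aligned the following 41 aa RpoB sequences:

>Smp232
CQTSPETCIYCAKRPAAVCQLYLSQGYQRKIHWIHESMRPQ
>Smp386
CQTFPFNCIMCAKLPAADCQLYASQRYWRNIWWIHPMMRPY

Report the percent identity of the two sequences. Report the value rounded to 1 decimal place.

Mismatches occur at site 4 (S↔F), site 6 (E↔F), site 7 (T↔N), site 10 (Y↔M), site 14 (R↔L), site 18 (V↔D), site 23 (L↔A), site 26 (G↔R), site 28 (Q↔W), site 30 (K↔N), site 32 (H↔W), site 36 (E↔P), site 37 (S↔M), site 41 (Q↔Y).
27 of the 41 sites match, so the percent identity is 27/41 × 100 = 65.9%.

65.9%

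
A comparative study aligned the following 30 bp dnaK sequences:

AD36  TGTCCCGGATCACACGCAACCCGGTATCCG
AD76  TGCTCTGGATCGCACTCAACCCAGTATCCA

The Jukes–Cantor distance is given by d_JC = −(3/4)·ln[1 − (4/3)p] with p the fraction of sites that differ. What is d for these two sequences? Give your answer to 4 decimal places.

0.2795

Mismatches occur at site 3 (T/C), site 4 (C/T), site 6 (C/T), site 12 (A/G), site 16 (G/T), site 23 (G/A), site 30 (G/A).
p = 7/30 = 0.233333.
d = −0.75 · ln(1 − (4/3)·0.233333) = −0.75 · ln(0.688889) = −0.75 · (-0.372675) = 0.2795.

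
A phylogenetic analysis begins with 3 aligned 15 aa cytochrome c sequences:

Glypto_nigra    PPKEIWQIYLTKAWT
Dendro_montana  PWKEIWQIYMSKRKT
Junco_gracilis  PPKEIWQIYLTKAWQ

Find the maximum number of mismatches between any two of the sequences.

6

Pairwise Hamming distances:
  Glypto_nigra vs Dendro_montana: 5
  Glypto_nigra vs Junco_gracilis: 1
  Dendro_montana vs Junco_gracilis: 6
The largest is 6, between Dendro_montana and Junco_gracilis.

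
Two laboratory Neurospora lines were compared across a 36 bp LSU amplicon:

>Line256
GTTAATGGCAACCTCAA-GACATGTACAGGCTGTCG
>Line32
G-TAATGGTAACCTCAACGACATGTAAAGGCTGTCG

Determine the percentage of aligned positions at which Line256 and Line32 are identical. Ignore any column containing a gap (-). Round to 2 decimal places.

Excluding the 2 gap columns leaves 34 comparable sites.
The sequences differ at positions 9 (C/T), 27 (C/A).
32 of the 34 comparable sites match, so the percent identity is 32/34 × 100 = 94.12%.

94.12%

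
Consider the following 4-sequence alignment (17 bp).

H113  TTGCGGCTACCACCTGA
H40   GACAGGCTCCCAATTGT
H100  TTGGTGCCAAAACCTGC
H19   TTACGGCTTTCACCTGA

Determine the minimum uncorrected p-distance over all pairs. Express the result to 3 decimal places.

Pairwise Hamming distances:
  H113 vs H40: 8
  H113 vs H100: 6
  H113 vs H19: 3
  H40 vs H100: 12
  H40 vs H19: 9
  H100 vs H19: 8
The smallest is 3 mismatches, between H113 and H19; p = 3/17 = 0.176.

0.176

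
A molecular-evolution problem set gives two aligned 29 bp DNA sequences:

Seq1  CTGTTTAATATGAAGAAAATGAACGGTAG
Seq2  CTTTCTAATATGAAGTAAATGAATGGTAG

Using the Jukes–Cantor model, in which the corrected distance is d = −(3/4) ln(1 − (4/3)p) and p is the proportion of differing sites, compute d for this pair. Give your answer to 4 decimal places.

0.1524

Mismatches occur at site 3 (G/T), site 5 (T/C), site 16 (A/T), site 24 (C/T).
p = 4/29 = 0.137931.
d = −0.75 · ln(1 − (4/3)·0.137931) = −0.75 · ln(0.816092) = −0.75 · (-0.203228) = 0.1524.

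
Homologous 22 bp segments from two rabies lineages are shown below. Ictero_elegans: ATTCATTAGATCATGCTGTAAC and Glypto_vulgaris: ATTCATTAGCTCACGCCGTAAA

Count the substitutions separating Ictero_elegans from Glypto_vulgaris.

4

Mismatches occur at site 10 (A/C), site 14 (T/C), site 17 (T/C), site 22 (C/A).
That gives 4 mismatches out of 22 aligned sites, so the Hamming distance is 4.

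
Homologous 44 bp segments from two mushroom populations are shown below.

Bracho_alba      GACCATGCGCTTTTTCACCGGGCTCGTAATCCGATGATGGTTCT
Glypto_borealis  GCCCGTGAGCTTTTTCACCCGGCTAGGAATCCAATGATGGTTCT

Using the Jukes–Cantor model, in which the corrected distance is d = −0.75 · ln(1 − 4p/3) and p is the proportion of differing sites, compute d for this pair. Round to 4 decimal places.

Differing sites — 2:A/C; 5:A/G; 8:C/A; 20:G/C; 25:C/A; 27:T/G; 33:G/A.
p = 7/44 = 0.159091.
d = −0.75 · ln(1 − (4/3)·0.159091) = −0.75 · ln(0.787879) = −0.75 · (-0.238411) = 0.1788.

0.1788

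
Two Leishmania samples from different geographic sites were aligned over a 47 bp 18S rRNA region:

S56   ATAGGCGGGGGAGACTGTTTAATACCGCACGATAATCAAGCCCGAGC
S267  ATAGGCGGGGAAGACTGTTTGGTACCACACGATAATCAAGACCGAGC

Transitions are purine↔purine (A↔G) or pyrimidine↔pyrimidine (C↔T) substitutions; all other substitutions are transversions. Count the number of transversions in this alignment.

1

Mismatches occur at site 11 (G↔A, transition), site 21 (A↔G, transition), site 22 (A↔G, transition), site 27 (G↔A, transition), site 41 (C↔A, transversion).
Of the 5 differences, 4 transitions and 1 transversion, so the answer is 1.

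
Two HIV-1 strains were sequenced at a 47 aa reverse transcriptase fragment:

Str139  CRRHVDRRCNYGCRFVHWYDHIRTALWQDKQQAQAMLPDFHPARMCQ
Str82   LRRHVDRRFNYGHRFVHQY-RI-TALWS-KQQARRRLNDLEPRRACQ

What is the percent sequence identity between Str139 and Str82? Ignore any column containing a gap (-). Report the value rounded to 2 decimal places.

Excluding the 3 gap columns leaves 44 comparable sites.
Mismatches occur at site 1 (C↔L), site 9 (C↔F), site 13 (C↔H), site 18 (W↔Q), site 21 (H↔R), site 28 (Q↔S), site 34 (Q↔R), site 35 (A↔R), site 36 (M↔R), site 38 (P↔N), site 40 (F↔L), site 41 (H↔E), site 43 (A↔R), site 45 (M↔A).
30 of the 44 comparable sites match, so the percent identity is 30/44 × 100 = 68.18%.

68.18%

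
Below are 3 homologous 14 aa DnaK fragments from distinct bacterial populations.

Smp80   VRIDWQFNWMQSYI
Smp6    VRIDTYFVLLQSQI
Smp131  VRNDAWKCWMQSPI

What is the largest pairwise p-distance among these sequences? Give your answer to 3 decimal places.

0.571

Pairwise Hamming distances:
  Smp80 vs Smp6: 6
  Smp80 vs Smp131: 6
  Smp6 vs Smp131: 8
The largest is 8 mismatches, between Smp6 and Smp131; p = 8/14 = 0.571.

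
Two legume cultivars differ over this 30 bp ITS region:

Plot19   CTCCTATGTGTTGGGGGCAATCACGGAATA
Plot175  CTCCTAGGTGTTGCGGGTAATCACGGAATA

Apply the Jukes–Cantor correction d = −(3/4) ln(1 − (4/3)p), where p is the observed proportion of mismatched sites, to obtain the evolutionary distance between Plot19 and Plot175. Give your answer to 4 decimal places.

Differing sites — 7:T/G; 14:G/C; 18:C/T.
p = 3/30 = 0.100000.
d = −0.75 · ln(1 − (4/3)·0.100000) = −0.75 · ln(0.866667) = −0.75 · (-0.143100) = 0.1073.

0.1073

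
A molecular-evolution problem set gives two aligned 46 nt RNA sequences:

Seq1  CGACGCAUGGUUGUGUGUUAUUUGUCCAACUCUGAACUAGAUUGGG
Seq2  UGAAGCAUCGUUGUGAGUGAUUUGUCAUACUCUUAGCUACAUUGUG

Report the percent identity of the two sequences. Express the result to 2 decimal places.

The sequences differ at positions 1 (C/U), 4 (C/A), 9 (G/C), 16 (U/A), 19 (U/G), 27 (C/A), 28 (A/U), 34 (G/U), 36 (A/G), 40 (G/C), 45 (G/U).
35 of the 46 sites match, so the percent identity is 35/46 × 100 = 76.09%.

76.09%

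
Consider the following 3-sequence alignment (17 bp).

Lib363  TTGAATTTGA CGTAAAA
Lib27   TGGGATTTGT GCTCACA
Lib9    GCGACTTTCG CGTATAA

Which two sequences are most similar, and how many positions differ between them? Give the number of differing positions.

Pairwise Hamming distances:
  Lib363 vs Lib27: 7
  Lib363 vs Lib9: 6
  Lib27 vs Lib9: 11
The smallest is 6, between Lib363 and Lib9.

6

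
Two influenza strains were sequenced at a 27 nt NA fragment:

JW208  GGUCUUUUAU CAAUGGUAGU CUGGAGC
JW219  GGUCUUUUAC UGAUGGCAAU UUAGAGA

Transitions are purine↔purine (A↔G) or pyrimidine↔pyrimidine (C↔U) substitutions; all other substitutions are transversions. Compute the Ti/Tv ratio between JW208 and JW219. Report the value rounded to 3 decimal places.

Mismatches occur at site 10 (U→C, transition), site 11 (C→U, transition), site 12 (A→G, transition), site 17 (U→C, transition), site 19 (G→A, transition), site 21 (C→U, transition), site 23 (G→A, transition), site 27 (C→A, transversion).
Of the 8 differences, 7 transitions and 1 transversion, so Ti/Tv = 7/1 = 7.000.

7.000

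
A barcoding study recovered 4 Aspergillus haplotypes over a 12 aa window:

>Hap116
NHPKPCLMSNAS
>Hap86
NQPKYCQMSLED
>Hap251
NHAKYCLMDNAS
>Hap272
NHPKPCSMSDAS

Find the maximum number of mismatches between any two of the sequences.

7

Pairwise Hamming distances:
  Hap116 vs Hap86: 6
  Hap116 vs Hap251: 3
  Hap116 vs Hap272: 2
  Hap86 vs Hap251: 7
  Hap86 vs Hap272: 6
  Hap251 vs Hap272: 5
The largest is 7, between Hap86 and Hap251.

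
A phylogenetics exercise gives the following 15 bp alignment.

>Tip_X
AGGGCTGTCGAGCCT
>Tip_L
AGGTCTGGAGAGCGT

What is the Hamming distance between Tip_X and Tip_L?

Mismatches occur at site 4 (G↔T), site 8 (T↔G), site 9 (C↔A), site 14 (C↔G).
That gives 4 mismatches out of 15 aligned sites, so the Hamming distance is 4.

4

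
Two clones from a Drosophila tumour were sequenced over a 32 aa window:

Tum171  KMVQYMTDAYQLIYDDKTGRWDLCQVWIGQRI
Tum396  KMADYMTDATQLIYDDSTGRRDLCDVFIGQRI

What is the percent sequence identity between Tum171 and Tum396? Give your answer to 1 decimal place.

78.1%

The sequences differ at positions 3 (V/A), 4 (Q/D), 10 (Y/T), 17 (K/S), 21 (W/R), 25 (Q/D), 27 (W/F).
25 of the 32 sites match, so the percent identity is 25/32 × 100 = 78.1%.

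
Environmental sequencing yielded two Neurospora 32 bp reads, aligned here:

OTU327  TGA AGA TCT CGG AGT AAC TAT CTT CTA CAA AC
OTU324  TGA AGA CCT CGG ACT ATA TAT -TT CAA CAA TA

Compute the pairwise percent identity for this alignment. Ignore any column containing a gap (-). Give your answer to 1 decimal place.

Excluding the 1 gap column leaves 31 comparable sites.
Differing sites — 7:T/C; 14:G/C; 17:A/T; 18:C/A; 26:T/A; 31:A/T; 32:C/A.
24 of the 31 comparable sites match, so the percent identity is 24/31 × 100 = 77.4%.

77.4%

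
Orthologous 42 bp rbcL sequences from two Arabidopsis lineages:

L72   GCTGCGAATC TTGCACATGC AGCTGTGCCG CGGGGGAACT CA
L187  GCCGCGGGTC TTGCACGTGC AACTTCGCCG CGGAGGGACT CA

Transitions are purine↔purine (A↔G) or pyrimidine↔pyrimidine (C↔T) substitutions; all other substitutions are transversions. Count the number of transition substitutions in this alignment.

8

Differing sites — 3:T/C (Ti); 7:A/G (Ti); 8:A/G (Ti); 17:A/G (Ti); 22:G/A (Ti); 25:G/T (Tv); 26:T/C (Ti); 34:G/A (Ti); 37:A/G (Ti).
Of the 9 differences, 8 transitions and 1 transversion, so the answer is 8.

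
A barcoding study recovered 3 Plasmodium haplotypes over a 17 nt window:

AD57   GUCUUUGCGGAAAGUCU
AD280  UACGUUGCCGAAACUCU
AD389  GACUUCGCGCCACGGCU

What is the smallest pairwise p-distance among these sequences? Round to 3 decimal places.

Pairwise Hamming distances:
  AD57 vs AD280: 5
  AD57 vs AD389: 6
  AD280 vs AD389: 9
The smallest is 5 mismatches, between AD57 and AD280; p = 5/17 = 0.294.

0.294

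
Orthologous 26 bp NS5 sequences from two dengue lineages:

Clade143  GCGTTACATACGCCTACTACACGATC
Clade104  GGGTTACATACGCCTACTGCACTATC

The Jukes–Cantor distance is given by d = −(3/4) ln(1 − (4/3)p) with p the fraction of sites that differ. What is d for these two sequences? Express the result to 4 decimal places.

Mismatches occur at site 2 (C↔G), site 19 (A↔G), site 23 (G↔T).
p = 3/26 = 0.115385.
d = −0.75 · ln(1 − (4/3)·0.115385) = −0.75 · ln(0.846153) = −0.75 · (-0.167055) = 0.1253.

0.1253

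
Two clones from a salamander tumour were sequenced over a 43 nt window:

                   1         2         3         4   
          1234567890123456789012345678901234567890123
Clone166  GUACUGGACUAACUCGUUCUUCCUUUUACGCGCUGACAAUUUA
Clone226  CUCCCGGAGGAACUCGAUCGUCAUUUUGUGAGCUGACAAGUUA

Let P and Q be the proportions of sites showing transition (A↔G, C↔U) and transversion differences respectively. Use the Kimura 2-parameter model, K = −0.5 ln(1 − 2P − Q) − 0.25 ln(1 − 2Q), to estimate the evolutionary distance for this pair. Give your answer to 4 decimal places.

0.3501

Differing sites — 1:G/C (Tv); 3:A/C (Tv); 5:U/C (Ti); 9:C/G (Tv); 10:U/G (Tv); 17:U/A (Tv); 20:U/G (Tv); 23:C/A (Tv); 28:A/G (Ti); 29:C/U (Ti); 31:C/A (Tv); 40:U/G (Tv).
Of the 12 differences, 3 transitions and 9 transversions over 43 sites: P = 3/43 = 0.069767, Q = 9/43 = 0.209302.
d = −0.5·ln(0.651164) − 0.25·ln(0.581396) = −0.5·(-0.428994) − 0.25·(-0.542323) = 0.3501.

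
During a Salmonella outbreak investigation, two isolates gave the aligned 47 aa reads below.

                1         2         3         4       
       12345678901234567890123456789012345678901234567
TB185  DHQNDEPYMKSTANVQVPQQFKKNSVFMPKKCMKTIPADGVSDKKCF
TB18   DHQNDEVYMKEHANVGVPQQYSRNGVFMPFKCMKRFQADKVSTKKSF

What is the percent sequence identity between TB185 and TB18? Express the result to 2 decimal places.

Mismatches occur at site 7 (P/V), site 11 (S/E), site 12 (T/H), site 16 (Q/G), site 21 (F/Y), site 22 (K/S), site 23 (K/R), site 25 (S/G), site 30 (K/F), site 35 (T/R), site 36 (I/F), site 37 (P/Q), site 40 (G/K), site 43 (D/T), site 46 (C/S).
32 of the 47 sites match, so the percent identity is 32/47 × 100 = 68.09%.

68.09%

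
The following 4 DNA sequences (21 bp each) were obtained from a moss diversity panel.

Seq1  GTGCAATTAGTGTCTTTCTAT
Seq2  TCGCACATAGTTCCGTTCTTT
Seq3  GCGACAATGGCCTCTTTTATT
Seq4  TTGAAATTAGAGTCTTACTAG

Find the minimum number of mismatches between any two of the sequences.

Pairwise Hamming distances:
  Seq1 vs Seq2: 8
  Seq1 vs Seq3: 10
  Seq1 vs Seq4: 5
  Seq2 vs Seq3: 11
  Seq2 vs Seq4: 11
  Seq3 vs Seq4: 12
The smallest is 5, between Seq1 and Seq4.

5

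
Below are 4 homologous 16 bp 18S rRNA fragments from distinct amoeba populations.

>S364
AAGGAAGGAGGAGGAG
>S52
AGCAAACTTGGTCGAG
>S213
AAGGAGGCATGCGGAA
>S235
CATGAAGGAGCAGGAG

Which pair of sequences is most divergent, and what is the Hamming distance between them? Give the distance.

11

Pairwise Hamming distances:
  S364 vs S52: 8
  S364 vs S213: 5
  S364 vs S235: 3
  S52 vs S213: 11
  S52 vs S235: 10
  S213 vs S235: 8
The largest is 11, between S52 and S213.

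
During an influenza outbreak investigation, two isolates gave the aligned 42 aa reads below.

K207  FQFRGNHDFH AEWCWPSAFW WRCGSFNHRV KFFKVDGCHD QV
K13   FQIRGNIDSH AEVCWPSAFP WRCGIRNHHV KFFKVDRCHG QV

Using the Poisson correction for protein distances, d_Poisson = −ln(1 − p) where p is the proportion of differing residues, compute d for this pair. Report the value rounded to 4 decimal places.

0.2719

The sequences differ at positions 3 (F/I), 7 (H/I), 9 (F/S), 13 (W/V), 20 (W/P), 25 (S/I), 26 (F/R), 29 (R/H), 37 (G/R), 40 (D/G).
p = 10/42 = 0.238095.
d = −ln(1 − 0.238095) = −ln(0.761905) = 0.2719.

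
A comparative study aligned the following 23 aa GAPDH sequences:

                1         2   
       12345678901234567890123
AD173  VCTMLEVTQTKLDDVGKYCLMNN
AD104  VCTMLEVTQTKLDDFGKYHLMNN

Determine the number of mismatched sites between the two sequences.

2

Mismatches occur at site 15 (V/F), site 19 (C/H).
That gives 2 mismatches out of 23 aligned sites, so the Hamming distance is 2.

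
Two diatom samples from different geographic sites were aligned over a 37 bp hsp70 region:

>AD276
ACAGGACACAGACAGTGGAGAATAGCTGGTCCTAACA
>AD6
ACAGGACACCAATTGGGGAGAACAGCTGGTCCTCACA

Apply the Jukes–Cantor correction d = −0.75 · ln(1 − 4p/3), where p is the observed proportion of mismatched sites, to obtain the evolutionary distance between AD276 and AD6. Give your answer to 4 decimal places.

Mismatches occur at site 10 (A→C), site 11 (G→A), site 13 (C→T), site 14 (A→T), site 16 (T→G), site 23 (T→C), site 34 (A→C).
p = 7/37 = 0.189189.
d = −0.75 · ln(1 − (4/3)·0.189189) = −0.75 · ln(0.747748) = −0.75 · (-0.290689) = 0.2180.

0.2180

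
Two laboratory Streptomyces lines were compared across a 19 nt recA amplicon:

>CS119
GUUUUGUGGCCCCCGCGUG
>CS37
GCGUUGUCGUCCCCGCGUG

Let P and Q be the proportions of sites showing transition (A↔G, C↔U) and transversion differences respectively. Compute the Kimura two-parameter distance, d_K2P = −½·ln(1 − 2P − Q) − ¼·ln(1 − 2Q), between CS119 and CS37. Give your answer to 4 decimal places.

0.2488

Differing sites — 2:U/C (Ti); 3:U/G (Tv); 8:G/C (Tv); 10:C/U (Ti).
Of the 4 differences, 2 transitions and 2 transversions over 19 sites: P = 2/19 = 0.105263, Q = 2/19 = 0.105263.
d = −0.5·ln(0.684211) − 0.25·ln(0.789474) = −0.5·(-0.379489) − 0.25·(-0.236388) = 0.2488.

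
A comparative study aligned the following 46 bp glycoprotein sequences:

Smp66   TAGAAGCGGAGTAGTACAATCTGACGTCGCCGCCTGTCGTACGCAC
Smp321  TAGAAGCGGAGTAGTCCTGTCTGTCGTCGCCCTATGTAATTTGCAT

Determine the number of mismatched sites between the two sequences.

The sequences differ at positions 16 (A/C), 18 (A/T), 19 (A/G), 24 (A/T), 32 (G/C), 33 (C/T), 34 (C/A), 38 (C/A), 39 (G/A), 41 (A/T), 42 (C/T), 46 (C/T).
That gives 12 mismatches out of 46 aligned sites, so the Hamming distance is 12.

12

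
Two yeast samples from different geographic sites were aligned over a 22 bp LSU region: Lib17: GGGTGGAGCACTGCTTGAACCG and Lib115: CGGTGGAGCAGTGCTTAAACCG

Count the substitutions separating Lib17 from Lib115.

3

The sequences differ at positions 1 (G/C), 11 (C/G), 17 (G/A).
That gives 3 mismatches out of 22 aligned sites, so the Hamming distance is 3.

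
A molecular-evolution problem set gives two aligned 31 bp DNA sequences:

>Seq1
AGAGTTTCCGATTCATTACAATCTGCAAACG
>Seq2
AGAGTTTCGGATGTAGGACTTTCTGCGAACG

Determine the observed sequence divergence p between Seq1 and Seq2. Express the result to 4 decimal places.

The sequences differ at positions 9 (C/G), 13 (T/G), 14 (C/T), 16 (T/G), 17 (T/G), 20 (A/T), 21 (A/T), 27 (A/G).
There are 8 differences over 31 sites, so p = 8/31 = 0.2581.

0.2581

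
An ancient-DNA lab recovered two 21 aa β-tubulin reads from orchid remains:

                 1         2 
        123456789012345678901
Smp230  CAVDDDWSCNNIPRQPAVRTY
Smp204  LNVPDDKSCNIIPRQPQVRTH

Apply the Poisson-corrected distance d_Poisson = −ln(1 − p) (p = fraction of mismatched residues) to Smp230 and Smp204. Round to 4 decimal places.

Differing sites — 1:C/L; 2:A/N; 4:D/P; 7:W/K; 11:N/I; 17:A/Q; 21:Y/H.
p = 7/21 = 0.333333.
d = −ln(1 − 0.333333) = −ln(0.666667) = 0.4055.

0.4055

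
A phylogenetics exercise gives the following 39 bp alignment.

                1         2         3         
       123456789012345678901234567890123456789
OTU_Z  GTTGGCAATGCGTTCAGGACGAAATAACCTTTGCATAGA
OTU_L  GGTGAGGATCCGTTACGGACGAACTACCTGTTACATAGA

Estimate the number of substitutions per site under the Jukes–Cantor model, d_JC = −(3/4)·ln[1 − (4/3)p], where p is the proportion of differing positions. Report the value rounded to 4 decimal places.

0.3961

The sequences differ at positions 2 (T/G), 5 (G/A), 6 (C/G), 7 (A/G), 10 (G/C), 15 (C/A), 16 (A/C), 24 (A/C), 27 (A/C), 29 (C/T), 30 (T/G), 33 (G/A).
p = 12/39 = 0.307692.
d = −0.75 · ln(1 − (4/3)·0.307692) = −0.75 · ln(0.589744) = −0.75 · (-0.528067) = 0.3961.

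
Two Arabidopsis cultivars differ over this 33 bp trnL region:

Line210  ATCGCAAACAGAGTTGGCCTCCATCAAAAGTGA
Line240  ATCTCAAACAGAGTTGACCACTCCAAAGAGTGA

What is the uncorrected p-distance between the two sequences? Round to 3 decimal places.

The sequences differ at positions 4 (G/T), 17 (G/A), 20 (T/A), 22 (C/T), 23 (A/C), 24 (T/C), 25 (C/A), 28 (A/G).
There are 8 differences over 33 sites, so p = 8/33 = 0.242.

0.242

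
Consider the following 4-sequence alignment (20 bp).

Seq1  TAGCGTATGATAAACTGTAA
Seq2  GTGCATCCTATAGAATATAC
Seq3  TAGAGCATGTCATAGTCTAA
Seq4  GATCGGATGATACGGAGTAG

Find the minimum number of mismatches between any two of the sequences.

Pairwise Hamming distances:
  Seq1 vs Seq2: 10
  Seq1 vs Seq3: 7
  Seq1 vs Seq4: 8
  Seq2 vs Seq3: 14
  Seq2 vs Seq4: 13
  Seq3 vs Seq4: 11
The smallest is 7, between Seq1 and Seq3.

7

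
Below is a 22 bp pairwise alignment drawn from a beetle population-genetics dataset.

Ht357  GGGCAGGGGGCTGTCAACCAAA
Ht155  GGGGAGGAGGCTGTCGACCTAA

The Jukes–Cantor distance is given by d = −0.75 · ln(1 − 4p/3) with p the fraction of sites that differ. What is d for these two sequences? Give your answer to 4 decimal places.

0.2082

Mismatches occur at site 4 (C/G), site 8 (G/A), site 16 (A/G), site 20 (A/T).
p = 4/22 = 0.181818.
d = −0.75 · ln(1 − (4/3)·0.181818) = −0.75 · ln(0.757576) = −0.75 · (-0.277631) = 0.2082.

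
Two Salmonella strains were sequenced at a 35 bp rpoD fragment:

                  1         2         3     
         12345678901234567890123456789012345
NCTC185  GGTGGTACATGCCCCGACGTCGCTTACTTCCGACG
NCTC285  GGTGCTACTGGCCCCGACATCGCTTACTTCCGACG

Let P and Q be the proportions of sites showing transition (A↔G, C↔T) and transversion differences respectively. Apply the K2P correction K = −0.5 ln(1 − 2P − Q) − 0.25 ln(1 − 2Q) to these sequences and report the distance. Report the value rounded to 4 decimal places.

Differing sites — 5:G/C (Tv); 9:A/T (Tv); 10:T/G (Tv); 19:G/A (Ti).
Of the 4 differences, 1 transition and 3 transversions over 35 sites: P = 1/35 = 0.028571, Q = 3/35 = 0.085714.
d = −0.5·ln(0.857144) − 0.25·ln(0.828572) = −0.5·(-0.154149) − 0.25·(-0.188052) = 0.1241.

0.1241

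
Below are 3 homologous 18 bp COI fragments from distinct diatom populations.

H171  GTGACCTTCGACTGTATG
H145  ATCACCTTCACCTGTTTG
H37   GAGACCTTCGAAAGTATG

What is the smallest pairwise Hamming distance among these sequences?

3

Pairwise Hamming distances:
  H171 vs H145: 5
  H171 vs H37: 3
  H145 vs H37: 8
The smallest is 3, between H171 and H37.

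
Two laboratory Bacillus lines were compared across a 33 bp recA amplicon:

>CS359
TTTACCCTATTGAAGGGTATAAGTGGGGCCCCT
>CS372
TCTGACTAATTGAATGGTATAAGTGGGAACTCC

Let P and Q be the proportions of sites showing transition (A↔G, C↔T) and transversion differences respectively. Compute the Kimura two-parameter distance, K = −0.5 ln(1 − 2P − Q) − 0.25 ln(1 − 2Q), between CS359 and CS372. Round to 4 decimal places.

0.4011

Mismatches occur at site 2 (T/C, transition), site 4 (A/G, transition), site 5 (C/A, transversion), site 7 (C/T, transition), site 8 (T/A, transversion), site 15 (G/T, transversion), site 28 (G/A, transition), site 29 (C/A, transversion), site 31 (C/T, transition), site 33 (T/C, transition).
Of the 10 differences, 6 transitions and 4 transversions over 33 sites: P = 6/33 = 0.181818, Q = 4/33 = 0.121212.
d = −0.5·ln(0.515152) − 0.25·ln(0.757576) = −0.5·(-0.663293) − 0.25·(-0.277631) = 0.4011.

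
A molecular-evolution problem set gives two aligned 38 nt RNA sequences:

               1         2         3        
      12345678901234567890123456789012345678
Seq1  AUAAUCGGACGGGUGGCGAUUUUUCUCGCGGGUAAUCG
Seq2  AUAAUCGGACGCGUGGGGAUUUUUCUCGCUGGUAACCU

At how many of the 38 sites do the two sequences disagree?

5

The sequences differ at positions 12 (G/C), 17 (C/G), 30 (G/U), 36 (U/C), 38 (G/U).
That gives 5 mismatches out of 38 aligned sites, so the Hamming distance is 5.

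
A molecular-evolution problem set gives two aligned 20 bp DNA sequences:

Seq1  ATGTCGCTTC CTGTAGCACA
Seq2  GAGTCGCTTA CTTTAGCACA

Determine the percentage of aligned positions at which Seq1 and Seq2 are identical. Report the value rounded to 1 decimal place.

80.0%

The sequences differ at positions 1 (A/G), 2 (T/A), 10 (C/A), 13 (G/T).
16 of the 20 sites match, so the percent identity is 16/20 × 100 = 80.0%.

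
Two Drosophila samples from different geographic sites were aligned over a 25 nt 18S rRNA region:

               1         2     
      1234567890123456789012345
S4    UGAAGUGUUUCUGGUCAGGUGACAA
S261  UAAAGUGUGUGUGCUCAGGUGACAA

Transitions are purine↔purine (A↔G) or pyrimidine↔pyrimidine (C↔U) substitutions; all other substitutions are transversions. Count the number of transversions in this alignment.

Differing sites — 2:G/A (Ti); 9:U/G (Tv); 11:C/G (Tv); 14:G/C (Tv).
Of the 4 differences, 1 transition and 3 transversions, so the answer is 3.

3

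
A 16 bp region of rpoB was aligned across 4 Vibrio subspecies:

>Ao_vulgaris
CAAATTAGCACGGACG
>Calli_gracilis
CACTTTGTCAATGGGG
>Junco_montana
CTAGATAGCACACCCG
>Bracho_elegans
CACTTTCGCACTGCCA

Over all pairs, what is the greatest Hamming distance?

11

Pairwise Hamming distances:
  Ao_vulgaris vs Calli_gracilis: 8
  Ao_vulgaris vs Junco_montana: 6
  Ao_vulgaris vs Bracho_elegans: 6
  Calli_gracilis vs Junco_montana: 11
  Calli_gracilis vs Bracho_elegans: 6
  Junco_montana vs Bracho_elegans: 8
The largest is 11, between Calli_gracilis and Junco_montana.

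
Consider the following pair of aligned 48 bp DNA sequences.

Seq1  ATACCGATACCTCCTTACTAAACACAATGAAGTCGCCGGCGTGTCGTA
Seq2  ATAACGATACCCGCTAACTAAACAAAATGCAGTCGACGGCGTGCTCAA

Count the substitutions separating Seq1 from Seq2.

Differing sites — 4:C/A; 12:T/C; 13:C/G; 16:T/A; 25:C/A; 30:A/C; 36:C/A; 44:T/C; 45:C/T; 46:G/C; 47:T/A.
That gives 11 mismatches out of 48 aligned sites, so the Hamming distance is 11.

11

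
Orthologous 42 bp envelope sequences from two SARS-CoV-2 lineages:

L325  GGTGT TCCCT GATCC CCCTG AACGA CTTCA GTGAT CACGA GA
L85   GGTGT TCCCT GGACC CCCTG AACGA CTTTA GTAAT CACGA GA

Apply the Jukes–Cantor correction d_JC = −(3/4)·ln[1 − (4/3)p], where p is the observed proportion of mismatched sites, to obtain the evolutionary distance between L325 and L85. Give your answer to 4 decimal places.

0.1019

Differing sites — 12:A/G; 13:T/A; 29:C/T; 33:G/A.
p = 4/42 = 0.095238.
d = −0.75 · ln(1 − (4/3)·0.095238) = −0.75 · ln(0.873016) = −0.75 · (-0.135801) = 0.1019.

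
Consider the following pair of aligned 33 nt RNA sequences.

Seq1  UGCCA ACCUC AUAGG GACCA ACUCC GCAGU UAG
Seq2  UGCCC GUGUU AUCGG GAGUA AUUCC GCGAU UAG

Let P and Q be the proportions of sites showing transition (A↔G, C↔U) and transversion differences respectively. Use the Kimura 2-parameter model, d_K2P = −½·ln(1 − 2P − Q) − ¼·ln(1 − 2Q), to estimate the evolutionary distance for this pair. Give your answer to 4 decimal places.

The sequences differ at positions 5 (A/C, transversion), 6 (A/G, transition), 7 (C/U, transition), 8 (C/G, transversion), 10 (C/U, transition), 13 (A/C, transversion), 18 (C/G, transversion), 19 (C/U, transition), 22 (C/U, transition), 28 (A/G, transition), 29 (G/A, transition).
Of the 11 differences, 7 transitions and 4 transversions over 33 sites: P = 7/33 = 0.212121, Q = 4/33 = 0.121212.
d = −0.5·ln(0.454546) − 0.25·ln(0.757576) = −0.5·(-0.788456) − 0.25·(-0.277631) = 0.4636.

0.4636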